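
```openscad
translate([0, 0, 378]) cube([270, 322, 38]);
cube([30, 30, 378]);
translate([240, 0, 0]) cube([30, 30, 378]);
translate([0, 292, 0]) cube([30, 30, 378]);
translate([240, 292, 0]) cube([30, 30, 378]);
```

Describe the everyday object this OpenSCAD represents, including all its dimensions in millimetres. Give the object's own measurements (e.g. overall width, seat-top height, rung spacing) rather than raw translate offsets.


A simple wooden stool: a rectangular seat 270 mm (x) by 322 mm (y), 38 mm thick, top face at z = 416 mm, on four square legs, each 30×30 mm in cross-section. The legs rest on z = 0, each flush with a corner of the seat.


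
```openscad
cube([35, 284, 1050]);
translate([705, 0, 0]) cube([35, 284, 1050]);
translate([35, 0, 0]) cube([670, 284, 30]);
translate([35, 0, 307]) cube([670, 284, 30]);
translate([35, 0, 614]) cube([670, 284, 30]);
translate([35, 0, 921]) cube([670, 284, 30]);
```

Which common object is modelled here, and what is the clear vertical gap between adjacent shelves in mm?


A bookshelf. The clear shelf gap is 277 mm.

Two tall side panels with 4 horizontal boards between them — a bookshelf. The first two shelf undersides are at z = 0 and z = 307; with shelf thickness 30, the clear gap is 307 − 0 − 30 = 277 mm.


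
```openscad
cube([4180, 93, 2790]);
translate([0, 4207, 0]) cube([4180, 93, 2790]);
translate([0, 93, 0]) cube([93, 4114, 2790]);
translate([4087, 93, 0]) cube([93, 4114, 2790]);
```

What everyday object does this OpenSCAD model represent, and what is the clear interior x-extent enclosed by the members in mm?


A house (or room) frame. The interior width is 3994 mm.

Four 2790 mm walls enclosing a rectangle with no floor or roof — a room or house frame. Outside width is 4180 mm and wall thickness is 93 mm, so the interior width is 4180 − 2 × 93 = 3994 mm.


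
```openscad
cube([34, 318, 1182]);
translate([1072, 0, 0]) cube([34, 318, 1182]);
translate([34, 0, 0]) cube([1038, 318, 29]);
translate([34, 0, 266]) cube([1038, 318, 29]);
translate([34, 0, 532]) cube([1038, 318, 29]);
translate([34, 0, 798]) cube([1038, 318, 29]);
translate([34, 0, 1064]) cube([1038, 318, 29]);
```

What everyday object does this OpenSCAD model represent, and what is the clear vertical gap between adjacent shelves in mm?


A bookshelf. The clear shelf gap is 237 mm.

Two tall side panels with 5 horizontal boards between them — a bookshelf. The first two shelf undersides are at z = 0 and z = 266; with shelf thickness 29, the clear gap is 266 − 0 − 29 = 237 mm.


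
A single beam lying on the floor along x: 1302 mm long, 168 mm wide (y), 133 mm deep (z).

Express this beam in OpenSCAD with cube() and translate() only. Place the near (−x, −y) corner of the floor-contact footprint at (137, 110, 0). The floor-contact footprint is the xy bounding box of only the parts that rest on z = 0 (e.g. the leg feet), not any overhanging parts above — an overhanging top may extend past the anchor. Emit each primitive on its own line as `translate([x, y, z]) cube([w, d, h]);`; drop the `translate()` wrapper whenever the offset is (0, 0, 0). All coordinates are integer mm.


translate([137, 110, 0]) cube([1302, 168, 133]);


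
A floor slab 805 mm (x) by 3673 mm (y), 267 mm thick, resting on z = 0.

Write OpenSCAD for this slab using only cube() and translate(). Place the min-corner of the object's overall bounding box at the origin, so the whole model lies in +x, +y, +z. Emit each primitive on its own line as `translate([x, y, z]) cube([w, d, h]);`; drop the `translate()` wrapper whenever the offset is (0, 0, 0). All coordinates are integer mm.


cube([805, 3673, 267]);


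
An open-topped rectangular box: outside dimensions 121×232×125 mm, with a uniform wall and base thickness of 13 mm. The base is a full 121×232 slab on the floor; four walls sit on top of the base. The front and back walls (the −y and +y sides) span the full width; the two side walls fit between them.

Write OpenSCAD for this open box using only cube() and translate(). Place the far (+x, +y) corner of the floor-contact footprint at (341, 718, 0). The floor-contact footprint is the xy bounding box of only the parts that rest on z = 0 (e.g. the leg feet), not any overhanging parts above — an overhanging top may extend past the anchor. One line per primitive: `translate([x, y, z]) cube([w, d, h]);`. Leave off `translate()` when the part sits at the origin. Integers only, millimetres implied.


translate([220, 486, 0]) cube([121, 232, 13]);
translate([220, 486, 13]) cube([121, 13, 112]);
translate([220, 705, 13]) cube([121, 13, 112]);
translate([220, 499, 13]) cube([13, 206, 112]);
translate([328, 499, 13]) cube([13, 206, 112]);


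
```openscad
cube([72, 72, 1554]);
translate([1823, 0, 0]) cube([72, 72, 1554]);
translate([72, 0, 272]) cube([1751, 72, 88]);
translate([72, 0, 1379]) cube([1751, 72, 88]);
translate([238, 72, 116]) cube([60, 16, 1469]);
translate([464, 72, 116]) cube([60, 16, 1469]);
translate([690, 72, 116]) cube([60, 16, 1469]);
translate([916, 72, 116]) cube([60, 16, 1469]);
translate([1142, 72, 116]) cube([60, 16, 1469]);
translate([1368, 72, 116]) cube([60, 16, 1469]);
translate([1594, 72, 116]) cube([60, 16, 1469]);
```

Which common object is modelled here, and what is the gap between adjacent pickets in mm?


A fence section. The picket gap is 166 mm.

Two posts, two rails, 7 pickets — a fence section. Span 1751 mm holds 7 pickets of 60 mm with 8 equal gaps: ⌊(1751 − 7·60) / 8⌋ = 166 mm.


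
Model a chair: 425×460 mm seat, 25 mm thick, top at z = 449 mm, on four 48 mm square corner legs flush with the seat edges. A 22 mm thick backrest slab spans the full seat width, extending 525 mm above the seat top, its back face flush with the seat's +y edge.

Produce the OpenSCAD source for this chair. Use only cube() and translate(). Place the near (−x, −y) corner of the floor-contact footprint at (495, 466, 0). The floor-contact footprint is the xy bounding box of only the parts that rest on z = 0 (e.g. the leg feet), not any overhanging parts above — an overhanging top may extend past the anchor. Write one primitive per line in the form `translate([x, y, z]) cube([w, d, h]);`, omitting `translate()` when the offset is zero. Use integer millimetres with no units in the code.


translate([495, 466, 424]) cube([425, 460, 25]);
translate([495, 466, 0]) cube([48, 48, 424]);
translate([872, 466, 0]) cube([48, 48, 424]);
translate([495, 878, 0]) cube([48, 48, 424]);
translate([872, 878, 0]) cube([48, 48, 424]);
translate([495, 904, 449]) cube([425, 22, 525]);


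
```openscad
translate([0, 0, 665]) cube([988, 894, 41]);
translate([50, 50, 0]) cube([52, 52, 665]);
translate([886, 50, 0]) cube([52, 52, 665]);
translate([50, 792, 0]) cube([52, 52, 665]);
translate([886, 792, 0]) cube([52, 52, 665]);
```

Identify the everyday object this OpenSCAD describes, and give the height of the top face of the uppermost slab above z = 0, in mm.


A table. The table height is 706 mm.

A 988×894×41 slab sits at z = 665 on four 52 mm square posts — a table. The top surface is at 665 + 41 = 706 mm.


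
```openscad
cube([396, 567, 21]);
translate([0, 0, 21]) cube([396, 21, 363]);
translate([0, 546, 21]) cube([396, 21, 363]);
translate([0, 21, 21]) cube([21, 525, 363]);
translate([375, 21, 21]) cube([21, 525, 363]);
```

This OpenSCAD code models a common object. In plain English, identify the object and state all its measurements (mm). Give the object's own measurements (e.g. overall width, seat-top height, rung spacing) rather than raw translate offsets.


An open-topped rectangular box: outside dimensions 396×567×384 mm, with a uniform wall and base thickness of 21 mm. The base is a full 396×567 slab on the floor; four walls sit on top of the base. The front and back walls (the −y and +y sides) span the full width; the two side walls fit between them.


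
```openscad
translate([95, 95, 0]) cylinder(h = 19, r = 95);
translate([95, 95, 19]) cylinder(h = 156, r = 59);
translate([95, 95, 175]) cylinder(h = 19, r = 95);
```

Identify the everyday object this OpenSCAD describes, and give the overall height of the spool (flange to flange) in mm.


A spool. The overall height is 194 mm.

Three coaxial cylinders, large–small–large — a spool. Two 19 mm flanges and a 156 mm core give 19 + 156 + 19 = 194 mm.


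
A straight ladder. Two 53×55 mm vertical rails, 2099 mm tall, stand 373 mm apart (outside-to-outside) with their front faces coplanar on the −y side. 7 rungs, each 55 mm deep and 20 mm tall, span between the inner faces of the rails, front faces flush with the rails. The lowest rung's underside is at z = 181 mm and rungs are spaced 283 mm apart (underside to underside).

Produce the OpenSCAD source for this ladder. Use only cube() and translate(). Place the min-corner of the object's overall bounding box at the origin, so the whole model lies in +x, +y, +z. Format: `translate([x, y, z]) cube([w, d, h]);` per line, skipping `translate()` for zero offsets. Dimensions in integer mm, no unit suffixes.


// rung span = 373 - 2*53 = 267
// rung[k] z = 181 + k*283
cube([53, 55, 2099]);
translate([320, 0, 0]) cube([53, 55, 2099]);
translate([53, 0, 181]) cube([267, 55, 20]);
translate([53, 0, 464]) cube([267, 55, 20]);
translate([53, 0, 747]) cube([267, 55, 20]);
translate([53, 0, 1030]) cube([267, 55, 20]);
translate([53, 0, 1313]) cube([267, 55, 20]);
translate([53, 0, 1596]) cube([267, 55, 20]);
translate([53, 0, 1879]) cube([267, 55, 20]);


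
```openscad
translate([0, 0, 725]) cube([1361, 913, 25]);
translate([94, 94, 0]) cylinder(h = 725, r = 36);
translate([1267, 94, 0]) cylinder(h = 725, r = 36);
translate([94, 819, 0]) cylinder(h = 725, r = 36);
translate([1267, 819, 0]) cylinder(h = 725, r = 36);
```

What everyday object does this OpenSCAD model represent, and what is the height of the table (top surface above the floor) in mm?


A table. The table height is 750 mm.

A 1361×913×25 slab sits at z = 725 on four Ø72 mm round legs — a table. The top surface is at 725 + 25 = 750 mm.


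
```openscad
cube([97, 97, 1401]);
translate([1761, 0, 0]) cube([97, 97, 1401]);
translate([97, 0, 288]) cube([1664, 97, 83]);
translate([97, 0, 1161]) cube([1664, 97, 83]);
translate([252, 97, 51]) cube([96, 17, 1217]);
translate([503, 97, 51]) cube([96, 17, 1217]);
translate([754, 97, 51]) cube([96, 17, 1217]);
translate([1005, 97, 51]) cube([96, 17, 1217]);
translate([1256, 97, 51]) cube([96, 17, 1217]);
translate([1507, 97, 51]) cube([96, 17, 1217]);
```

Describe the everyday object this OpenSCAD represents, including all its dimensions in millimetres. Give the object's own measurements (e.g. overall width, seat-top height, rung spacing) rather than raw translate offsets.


A fence section. Two 97×97 mm posts, 1401 mm tall, stand on the floor with a clear span of 1664 mm between their inner faces. Two horizontal rails of 97×83 mm section span the gap between the posts with their undersides at z = 288 mm and z = 1161 mm, flush with the posts' −y face. 6 pickets, each 96 mm wide, 17 mm thick and 1217 mm tall, are fixed to the +y face of the rails with their bottoms at z = 51 mm, spaced across the span with a 155 mm gap after the −x post and between neighbouring pickets, with 158 mm left before the +x post.


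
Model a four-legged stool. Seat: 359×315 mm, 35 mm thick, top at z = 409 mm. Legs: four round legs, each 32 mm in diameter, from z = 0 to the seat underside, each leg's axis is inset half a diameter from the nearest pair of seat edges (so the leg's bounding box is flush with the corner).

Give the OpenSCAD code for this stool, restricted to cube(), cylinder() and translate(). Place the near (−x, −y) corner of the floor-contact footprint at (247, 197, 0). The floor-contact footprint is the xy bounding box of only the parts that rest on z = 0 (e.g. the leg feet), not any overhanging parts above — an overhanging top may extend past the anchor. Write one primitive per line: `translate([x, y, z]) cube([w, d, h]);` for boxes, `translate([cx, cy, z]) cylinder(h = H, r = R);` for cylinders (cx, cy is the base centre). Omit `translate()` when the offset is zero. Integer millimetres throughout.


// leg_h = 409 - 35 = 374
translate([247, 197, 374]) cube([359, 315, 35]);
translate([263, 213, 0]) cylinder(h = 374, r = 16);
translate([590, 213, 0]) cylinder(h = 374, r = 16);
translate([263, 496, 0]) cylinder(h = 374, r = 16);
translate([590, 496, 0]) cylinder(h = 374, r = 16);


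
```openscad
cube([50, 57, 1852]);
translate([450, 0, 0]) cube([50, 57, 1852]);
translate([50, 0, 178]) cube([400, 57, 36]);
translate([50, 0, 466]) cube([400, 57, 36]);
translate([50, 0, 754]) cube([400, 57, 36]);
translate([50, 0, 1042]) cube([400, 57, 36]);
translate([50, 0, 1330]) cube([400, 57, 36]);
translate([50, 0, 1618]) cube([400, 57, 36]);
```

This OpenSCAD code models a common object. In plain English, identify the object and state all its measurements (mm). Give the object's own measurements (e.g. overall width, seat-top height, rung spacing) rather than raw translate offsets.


A straight ladder. Two 50×57 mm vertical rails, 1852 mm tall, stand 500 mm apart (outside-to-outside) with their front faces coplanar on the −y side. 6 rungs, each 57 mm deep and 36 mm tall, span between the inner faces of the rails, front faces flush with the rails. The lowest rung's underside is at z = 178 mm and rungs are spaced 288 mm apart (underside to underside).


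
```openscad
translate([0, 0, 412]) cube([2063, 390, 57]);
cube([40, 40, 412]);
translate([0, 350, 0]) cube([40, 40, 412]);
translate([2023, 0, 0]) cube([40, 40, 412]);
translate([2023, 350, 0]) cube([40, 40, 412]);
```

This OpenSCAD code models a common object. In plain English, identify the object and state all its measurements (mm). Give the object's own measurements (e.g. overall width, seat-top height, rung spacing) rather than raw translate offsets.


A bench: a 2063×390 mm seat slab, 57 mm thick, top at z = 469 mm, on four 40×40 mm square legs flush with the seat corners and standing on z = 0.


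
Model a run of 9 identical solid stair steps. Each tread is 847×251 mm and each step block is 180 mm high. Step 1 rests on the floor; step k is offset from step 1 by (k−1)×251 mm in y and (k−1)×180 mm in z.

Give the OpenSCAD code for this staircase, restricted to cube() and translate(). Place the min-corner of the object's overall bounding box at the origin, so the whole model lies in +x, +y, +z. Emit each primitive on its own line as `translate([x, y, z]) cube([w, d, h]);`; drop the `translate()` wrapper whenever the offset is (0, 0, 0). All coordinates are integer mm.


cube([847, 251, 180]);
translate([0, 251, 180]) cube([847, 251, 180]);
translate([0, 502, 360]) cube([847, 251, 180]);
translate([0, 753, 540]) cube([847, 251, 180]);
translate([0, 1004, 720]) cube([847, 251, 180]);
translate([0, 1255, 900]) cube([847, 251, 180]);
translate([0, 1506, 1080]) cube([847, 251, 180]);
translate([0, 1757, 1260]) cube([847, 251, 180]);
translate([0, 2008, 1440]) cube([847, 251, 180]);


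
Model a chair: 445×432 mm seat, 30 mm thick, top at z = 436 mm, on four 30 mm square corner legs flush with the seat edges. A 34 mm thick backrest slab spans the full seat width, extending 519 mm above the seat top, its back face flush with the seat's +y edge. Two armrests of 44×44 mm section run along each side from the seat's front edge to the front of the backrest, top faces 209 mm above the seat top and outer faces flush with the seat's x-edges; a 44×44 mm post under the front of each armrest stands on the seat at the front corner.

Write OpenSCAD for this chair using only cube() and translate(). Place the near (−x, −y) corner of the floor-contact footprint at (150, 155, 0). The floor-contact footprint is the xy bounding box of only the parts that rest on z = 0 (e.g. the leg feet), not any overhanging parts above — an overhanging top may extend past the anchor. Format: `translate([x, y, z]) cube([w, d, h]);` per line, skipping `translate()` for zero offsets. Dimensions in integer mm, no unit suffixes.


// leg_h = 436 - 30 = 406
// arm post h = 209 - 44 = 165
translate([150, 155, 406]) cube([445, 432, 30]);
translate([150, 155, 0]) cube([30, 30, 406]);
translate([565, 155, 0]) cube([30, 30, 406]);
translate([150, 557, 0]) cube([30, 30, 406]);
translate([565, 557, 0]) cube([30, 30, 406]);
translate([150, 553, 436]) cube([445, 34, 519]);
translate([150, 155, 601]) cube([44, 398, 44]);
translate([551, 155, 601]) cube([44, 398, 44]);
translate([150, 155, 436]) cube([44, 44, 165]);
translate([551, 155, 436]) cube([44, 44, 165]);


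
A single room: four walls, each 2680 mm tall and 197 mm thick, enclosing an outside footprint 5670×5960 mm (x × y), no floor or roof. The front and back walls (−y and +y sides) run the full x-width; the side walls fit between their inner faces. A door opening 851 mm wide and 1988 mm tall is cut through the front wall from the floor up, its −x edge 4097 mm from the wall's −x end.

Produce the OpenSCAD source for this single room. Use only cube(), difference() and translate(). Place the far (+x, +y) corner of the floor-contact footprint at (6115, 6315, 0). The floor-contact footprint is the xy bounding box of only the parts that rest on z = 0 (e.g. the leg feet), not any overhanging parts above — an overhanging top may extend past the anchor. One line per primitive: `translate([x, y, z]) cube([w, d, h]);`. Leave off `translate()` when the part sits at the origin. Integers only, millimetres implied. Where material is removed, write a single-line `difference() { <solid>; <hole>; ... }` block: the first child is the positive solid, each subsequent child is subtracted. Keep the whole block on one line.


difference() { translate([445, 355, 0]) cube([5670, 197, 2680]); translate([4542, 355, 0]) cube([851, 197, 1988]); }
translate([445, 6118, 0]) cube([5670, 197, 2680]);
translate([445, 552, 0]) cube([197, 5566, 2680]);
translate([5918, 552, 0]) cube([197, 5566, 2680]);


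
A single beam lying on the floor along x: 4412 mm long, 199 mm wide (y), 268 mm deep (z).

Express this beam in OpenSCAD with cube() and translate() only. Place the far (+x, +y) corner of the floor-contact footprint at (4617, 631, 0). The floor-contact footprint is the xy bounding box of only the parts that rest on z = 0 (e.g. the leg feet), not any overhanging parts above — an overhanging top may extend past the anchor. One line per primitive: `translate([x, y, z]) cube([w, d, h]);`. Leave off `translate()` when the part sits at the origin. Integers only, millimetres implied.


translate([205, 432, 0]) cube([4412, 199, 268]);


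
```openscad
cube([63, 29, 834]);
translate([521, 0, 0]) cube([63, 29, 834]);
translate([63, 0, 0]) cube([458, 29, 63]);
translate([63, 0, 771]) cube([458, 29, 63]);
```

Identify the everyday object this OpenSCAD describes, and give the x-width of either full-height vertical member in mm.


A picture frame. The border width is 63 mm.

Four thin pieces enclosing a rectangular opening — a picture frame. The two full-height stiles are 834 mm tall; the top rail sits at z = 771 and is 63 mm tall, so the border above the opening is 834 − 771 = 63 mm, matching the stile x-width.


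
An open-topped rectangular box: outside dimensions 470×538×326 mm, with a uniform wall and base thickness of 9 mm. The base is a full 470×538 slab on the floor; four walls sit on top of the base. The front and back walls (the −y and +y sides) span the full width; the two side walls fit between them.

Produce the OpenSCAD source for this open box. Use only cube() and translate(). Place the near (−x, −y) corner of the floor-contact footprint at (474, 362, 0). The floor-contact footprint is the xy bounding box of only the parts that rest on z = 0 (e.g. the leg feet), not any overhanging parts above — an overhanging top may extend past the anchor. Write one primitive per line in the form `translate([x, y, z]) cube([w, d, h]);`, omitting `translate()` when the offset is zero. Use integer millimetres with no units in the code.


translate([474, 362, 0]) cube([470, 538, 9]);
translate([474, 362, 9]) cube([470, 9, 317]);
translate([474, 891, 9]) cube([470, 9, 317]);
translate([474, 371, 9]) cube([9, 520, 317]);
translate([935, 371, 9]) cube([9, 520, 317]);


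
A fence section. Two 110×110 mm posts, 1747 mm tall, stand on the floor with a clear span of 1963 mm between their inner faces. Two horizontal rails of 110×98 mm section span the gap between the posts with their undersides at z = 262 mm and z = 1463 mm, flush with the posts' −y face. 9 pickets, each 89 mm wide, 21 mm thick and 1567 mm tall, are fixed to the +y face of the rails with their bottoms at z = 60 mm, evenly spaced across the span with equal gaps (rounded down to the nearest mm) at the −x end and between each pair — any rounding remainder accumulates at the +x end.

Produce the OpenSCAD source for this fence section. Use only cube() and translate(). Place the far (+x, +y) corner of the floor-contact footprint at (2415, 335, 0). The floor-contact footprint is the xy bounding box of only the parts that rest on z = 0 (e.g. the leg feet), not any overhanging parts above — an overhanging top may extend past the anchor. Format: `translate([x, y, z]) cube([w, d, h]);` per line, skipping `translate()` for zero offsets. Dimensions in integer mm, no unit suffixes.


translate([232, 225, 0]) cube([110, 110, 1747]);
translate([2305, 225, 0]) cube([110, 110, 1747]);
translate([342, 225, 262]) cube([1963, 110, 98]);
translate([342, 225, 1463]) cube([1963, 110, 98]);
translate([458, 335, 60]) cube([89, 21, 1567]);
translate([663, 335, 60]) cube([89, 21, 1567]);
translate([868, 335, 60]) cube([89, 21, 1567]);
translate([1073, 335, 60]) cube([89, 21, 1567]);
translate([1278, 335, 60]) cube([89, 21, 1567]);
translate([1483, 335, 60]) cube([89, 21, 1567]);
translate([1688, 335, 60]) cube([89, 21, 1567]);
translate([1893, 335, 60]) cube([89, 21, 1567]);
translate([2098, 335, 60]) cube([89, 21, 1567]);


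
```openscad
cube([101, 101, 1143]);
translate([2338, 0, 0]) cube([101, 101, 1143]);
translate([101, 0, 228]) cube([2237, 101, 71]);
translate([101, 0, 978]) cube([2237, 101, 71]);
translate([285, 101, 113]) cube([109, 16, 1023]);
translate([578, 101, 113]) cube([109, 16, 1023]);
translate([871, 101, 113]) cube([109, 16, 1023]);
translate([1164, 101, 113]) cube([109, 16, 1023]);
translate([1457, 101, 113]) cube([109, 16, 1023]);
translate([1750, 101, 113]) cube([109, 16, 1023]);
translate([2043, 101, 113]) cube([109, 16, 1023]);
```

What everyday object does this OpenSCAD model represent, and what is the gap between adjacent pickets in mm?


A fence section. The picket gap is 184 mm.

Two posts, two rails, 7 pickets — a fence section. Span 2237 mm holds 7 pickets of 109 mm with 8 equal gaps: ⌊(2237 − 7·109) / 8⌋ = 184 mm.


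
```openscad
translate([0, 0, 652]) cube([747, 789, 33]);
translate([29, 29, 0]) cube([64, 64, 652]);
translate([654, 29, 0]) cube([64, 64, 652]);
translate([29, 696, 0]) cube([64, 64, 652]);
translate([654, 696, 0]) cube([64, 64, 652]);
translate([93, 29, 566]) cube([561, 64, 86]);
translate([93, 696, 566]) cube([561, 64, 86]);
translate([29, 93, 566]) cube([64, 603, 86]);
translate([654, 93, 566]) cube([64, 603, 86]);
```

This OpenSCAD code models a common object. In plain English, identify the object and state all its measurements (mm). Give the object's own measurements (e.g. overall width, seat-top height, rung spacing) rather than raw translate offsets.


A table: top 747 mm (x) × 789 mm (y), 33 mm thick, upper face at z = 685 mm, on four 64×64 mm square legs, each inset 29 mm from the nearest pair of top edges from z = 0 to the bottom of the top. Four apron rails, 64 mm thick and 86 mm tall, run between adjacent legs with their top edges flush with the underside of the top and their outer faces flush with the legs' outer faces.


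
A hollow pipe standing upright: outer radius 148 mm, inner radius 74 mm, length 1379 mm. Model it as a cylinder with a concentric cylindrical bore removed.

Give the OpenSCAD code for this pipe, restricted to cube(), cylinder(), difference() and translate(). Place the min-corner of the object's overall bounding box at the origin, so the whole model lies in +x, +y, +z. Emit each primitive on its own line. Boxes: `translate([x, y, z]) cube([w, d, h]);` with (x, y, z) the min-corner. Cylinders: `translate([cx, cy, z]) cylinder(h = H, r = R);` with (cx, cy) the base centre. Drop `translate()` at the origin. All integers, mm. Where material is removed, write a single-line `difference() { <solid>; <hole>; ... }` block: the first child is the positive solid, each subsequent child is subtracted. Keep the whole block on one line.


difference() { translate([148, 148, 0]) cylinder(h = 1379, r = 148); translate([148, 148, 0]) cylinder(h = 1379, r = 74); }


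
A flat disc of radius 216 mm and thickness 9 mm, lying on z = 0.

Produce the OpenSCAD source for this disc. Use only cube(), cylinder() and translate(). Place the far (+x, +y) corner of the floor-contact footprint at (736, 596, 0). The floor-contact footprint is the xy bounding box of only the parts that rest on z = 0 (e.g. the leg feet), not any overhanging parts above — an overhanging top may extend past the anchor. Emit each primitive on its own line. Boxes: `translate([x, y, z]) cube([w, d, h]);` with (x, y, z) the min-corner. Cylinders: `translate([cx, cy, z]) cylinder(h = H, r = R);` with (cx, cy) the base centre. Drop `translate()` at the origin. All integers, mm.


translate([520, 380, 0]) cylinder(h = 9, r = 216);


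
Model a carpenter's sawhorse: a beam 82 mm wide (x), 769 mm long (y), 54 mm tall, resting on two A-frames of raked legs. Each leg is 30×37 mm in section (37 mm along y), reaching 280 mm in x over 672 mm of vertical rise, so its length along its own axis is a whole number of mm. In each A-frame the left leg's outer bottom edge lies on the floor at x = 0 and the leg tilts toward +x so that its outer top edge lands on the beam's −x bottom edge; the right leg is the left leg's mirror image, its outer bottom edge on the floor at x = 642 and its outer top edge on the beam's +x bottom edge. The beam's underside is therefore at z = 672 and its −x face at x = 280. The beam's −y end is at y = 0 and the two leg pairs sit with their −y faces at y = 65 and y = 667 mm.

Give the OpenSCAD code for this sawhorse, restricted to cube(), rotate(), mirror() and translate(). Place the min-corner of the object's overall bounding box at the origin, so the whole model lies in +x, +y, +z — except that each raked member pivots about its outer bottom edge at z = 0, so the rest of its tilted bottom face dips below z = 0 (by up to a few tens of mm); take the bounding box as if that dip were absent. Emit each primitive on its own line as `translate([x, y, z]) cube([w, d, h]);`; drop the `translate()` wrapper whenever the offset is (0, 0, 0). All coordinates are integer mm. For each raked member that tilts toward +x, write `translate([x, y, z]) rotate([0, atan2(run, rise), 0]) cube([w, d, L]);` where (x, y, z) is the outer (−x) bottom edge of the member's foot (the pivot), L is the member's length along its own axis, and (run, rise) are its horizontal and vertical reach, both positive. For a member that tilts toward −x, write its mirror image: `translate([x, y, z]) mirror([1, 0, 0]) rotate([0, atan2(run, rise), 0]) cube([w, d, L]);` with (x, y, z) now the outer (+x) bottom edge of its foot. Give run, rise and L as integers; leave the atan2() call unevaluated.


translate([280, 0, 672]) cube([82, 769, 54]);
translate([0, 65, 0]) rotate([0, atan2(280, 672), 0]) cube([30, 37, 728]);
translate([642, 65, 0]) mirror([1, 0, 0]) rotate([0, atan2(280, 672), 0]) cube([30, 37, 728]);
translate([0, 667, 0]) rotate([0, atan2(280, 672), 0]) cube([30, 37, 728]);
translate([642, 667, 0]) mirror([1, 0, 0]) rotate([0, atan2(280, 672), 0]) cube([30, 37, 728]);


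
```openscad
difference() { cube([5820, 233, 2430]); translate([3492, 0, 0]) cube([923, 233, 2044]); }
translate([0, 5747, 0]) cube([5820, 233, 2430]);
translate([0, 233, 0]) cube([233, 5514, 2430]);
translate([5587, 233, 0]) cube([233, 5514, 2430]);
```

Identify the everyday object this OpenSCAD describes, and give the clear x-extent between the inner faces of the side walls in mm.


A single room. The interior width is 5354 mm.

Four walls enclosing a rectangle with a door in the front wall — a room. Outside width 5820 minus two 233 mm walls gives 5354 mm.


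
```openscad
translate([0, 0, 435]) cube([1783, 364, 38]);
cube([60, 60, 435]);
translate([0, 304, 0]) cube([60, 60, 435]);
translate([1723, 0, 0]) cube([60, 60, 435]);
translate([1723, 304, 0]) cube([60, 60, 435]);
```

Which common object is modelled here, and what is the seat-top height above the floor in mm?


A bench. The seat-top height is 473 mm.

A long slab on four corner posts — a bench. The slab sits at z = 435 with thickness 38, so the top is 435 + 38 = 473 mm.


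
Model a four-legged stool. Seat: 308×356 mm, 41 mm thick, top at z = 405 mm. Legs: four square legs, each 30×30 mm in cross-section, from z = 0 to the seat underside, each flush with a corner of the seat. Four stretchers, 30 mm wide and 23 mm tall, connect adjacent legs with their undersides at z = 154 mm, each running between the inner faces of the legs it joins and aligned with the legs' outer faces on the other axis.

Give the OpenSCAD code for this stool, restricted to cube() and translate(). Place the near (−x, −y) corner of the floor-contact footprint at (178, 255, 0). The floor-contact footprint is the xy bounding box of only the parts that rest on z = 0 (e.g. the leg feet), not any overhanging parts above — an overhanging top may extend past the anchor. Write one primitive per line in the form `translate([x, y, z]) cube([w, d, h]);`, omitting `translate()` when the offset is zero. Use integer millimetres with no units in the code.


translate([178, 255, 364]) cube([308, 356, 41]);
translate([178, 255, 0]) cube([30, 30, 364]);
translate([456, 255, 0]) cube([30, 30, 364]);
translate([178, 581, 0]) cube([30, 30, 364]);
translate([456, 581, 0]) cube([30, 30, 364]);
translate([208, 255, 154]) cube([248, 30, 23]);
translate([208, 581, 154]) cube([248, 30, 23]);
translate([178, 285, 154]) cube([30, 296, 23]);
translate([456, 285, 154]) cube([30, 296, 23]);


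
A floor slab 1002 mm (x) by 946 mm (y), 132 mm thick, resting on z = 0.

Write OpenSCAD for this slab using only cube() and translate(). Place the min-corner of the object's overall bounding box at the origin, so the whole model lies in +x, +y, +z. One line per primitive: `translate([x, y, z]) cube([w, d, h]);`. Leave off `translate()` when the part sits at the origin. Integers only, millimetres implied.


cube([1002, 946, 132]);


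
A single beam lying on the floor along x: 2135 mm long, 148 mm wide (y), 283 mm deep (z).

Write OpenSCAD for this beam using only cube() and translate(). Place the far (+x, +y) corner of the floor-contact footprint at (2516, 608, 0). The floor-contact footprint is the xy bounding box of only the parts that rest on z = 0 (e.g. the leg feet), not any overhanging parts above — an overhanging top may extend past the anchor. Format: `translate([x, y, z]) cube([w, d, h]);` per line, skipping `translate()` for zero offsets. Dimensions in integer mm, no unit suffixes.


translate([381, 460, 0]) cube([2135, 148, 283]);


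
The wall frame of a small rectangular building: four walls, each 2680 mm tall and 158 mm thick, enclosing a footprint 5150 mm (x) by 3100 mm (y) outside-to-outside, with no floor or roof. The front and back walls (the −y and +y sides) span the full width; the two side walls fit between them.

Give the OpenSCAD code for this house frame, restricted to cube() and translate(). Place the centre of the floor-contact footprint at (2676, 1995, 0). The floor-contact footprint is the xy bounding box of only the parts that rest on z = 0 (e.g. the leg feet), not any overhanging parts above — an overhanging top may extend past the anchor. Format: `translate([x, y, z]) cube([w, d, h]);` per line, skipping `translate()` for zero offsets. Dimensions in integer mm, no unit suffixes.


translate([101, 445, 0]) cube([5150, 158, 2680]);
translate([101, 3387, 0]) cube([5150, 158, 2680]);
translate([101, 603, 0]) cube([158, 2784, 2680]);
translate([5093, 603, 0]) cube([158, 2784, 2680]);


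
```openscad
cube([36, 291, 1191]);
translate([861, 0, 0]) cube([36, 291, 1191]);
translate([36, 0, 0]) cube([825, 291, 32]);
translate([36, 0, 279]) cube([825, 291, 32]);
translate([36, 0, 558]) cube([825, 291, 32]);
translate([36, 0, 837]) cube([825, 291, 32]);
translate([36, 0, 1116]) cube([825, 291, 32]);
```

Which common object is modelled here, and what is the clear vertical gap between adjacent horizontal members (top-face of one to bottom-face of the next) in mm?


A bookshelf. The clear shelf gap is 247 mm.

Two tall side panels with 5 horizontal boards between them — a bookshelf. The first two shelf undersides are at z = 0 and z = 279; with shelf thickness 32, the clear gap is 279 − 0 − 32 = 247 mm.


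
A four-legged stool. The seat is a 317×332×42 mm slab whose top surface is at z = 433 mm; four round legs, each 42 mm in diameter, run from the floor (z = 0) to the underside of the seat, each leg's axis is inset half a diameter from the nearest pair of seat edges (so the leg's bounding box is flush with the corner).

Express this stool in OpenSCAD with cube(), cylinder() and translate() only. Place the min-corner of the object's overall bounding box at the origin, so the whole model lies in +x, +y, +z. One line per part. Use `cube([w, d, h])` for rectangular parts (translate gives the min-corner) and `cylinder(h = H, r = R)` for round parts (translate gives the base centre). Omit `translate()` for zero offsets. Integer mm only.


translate([0, 0, 391]) cube([317, 332, 42]);
translate([21, 21, 0]) cylinder(h = 391, r = 21);
translate([296, 21, 0]) cylinder(h = 391, r = 21);
translate([21, 311, 0]) cylinder(h = 391, r = 21);
translate([296, 311, 0]) cylinder(h = 391, r = 21);


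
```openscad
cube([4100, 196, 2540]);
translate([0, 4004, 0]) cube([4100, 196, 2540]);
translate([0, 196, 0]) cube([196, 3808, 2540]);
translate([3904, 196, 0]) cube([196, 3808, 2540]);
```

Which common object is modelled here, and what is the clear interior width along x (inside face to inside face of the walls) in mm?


A house (or room) frame. The interior width is 3708 mm.

Four 2540 mm walls enclosing a rectangle with no floor or roof — a room or house frame. Outside width is 4100 mm and wall thickness is 196 mm, so the interior width is 4100 − 2 × 196 = 3708 mm.


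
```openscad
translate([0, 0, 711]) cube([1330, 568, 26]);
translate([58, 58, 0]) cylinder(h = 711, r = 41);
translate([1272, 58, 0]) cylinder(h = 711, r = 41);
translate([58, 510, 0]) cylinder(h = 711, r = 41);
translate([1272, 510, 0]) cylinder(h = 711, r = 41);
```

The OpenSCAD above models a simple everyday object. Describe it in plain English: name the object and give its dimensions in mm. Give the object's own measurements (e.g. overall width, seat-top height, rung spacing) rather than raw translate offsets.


A table: top 1330 mm (x) × 568 mm (y), 26 mm thick, upper face at z = 737 mm, on four round legs of 82 mm diameter, each leg's bounding box inset 17 mm from the nearest pair of top edges from z = 0 to the bottom of the top.


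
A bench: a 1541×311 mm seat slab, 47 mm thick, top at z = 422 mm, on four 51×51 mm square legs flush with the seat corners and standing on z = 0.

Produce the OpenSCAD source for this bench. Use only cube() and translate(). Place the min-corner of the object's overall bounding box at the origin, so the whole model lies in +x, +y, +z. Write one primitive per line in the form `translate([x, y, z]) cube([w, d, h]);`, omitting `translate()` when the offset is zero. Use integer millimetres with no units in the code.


translate([0, 0, 375]) cube([1541, 311, 47]);
cube([51, 51, 375]);
translate([0, 260, 0]) cube([51, 51, 375]);
translate([1490, 0, 0]) cube([51, 51, 375]);
translate([1490, 260, 0]) cube([51, 51, 375]);


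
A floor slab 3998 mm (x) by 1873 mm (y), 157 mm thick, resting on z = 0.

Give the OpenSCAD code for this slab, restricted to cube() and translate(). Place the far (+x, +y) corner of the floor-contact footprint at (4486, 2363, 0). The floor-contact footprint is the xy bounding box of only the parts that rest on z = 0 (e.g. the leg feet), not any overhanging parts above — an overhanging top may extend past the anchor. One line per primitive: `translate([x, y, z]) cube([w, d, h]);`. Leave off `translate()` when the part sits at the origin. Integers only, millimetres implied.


translate([488, 490, 0]) cube([3998, 1873, 157]);


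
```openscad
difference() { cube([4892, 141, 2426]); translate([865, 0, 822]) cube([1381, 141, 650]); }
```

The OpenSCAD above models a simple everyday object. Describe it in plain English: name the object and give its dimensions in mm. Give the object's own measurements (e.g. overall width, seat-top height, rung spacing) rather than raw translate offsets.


A wall 4892 mm long (x), 141 mm thick (y), 2426 mm tall, with a rectangular window opening cut through it. The opening is 1381 mm wide and 650 mm tall; its sill is at z = 822 mm and its near (−x) edge is 865 mm from the wall's −x end. The opening passes through the full wall thickness.


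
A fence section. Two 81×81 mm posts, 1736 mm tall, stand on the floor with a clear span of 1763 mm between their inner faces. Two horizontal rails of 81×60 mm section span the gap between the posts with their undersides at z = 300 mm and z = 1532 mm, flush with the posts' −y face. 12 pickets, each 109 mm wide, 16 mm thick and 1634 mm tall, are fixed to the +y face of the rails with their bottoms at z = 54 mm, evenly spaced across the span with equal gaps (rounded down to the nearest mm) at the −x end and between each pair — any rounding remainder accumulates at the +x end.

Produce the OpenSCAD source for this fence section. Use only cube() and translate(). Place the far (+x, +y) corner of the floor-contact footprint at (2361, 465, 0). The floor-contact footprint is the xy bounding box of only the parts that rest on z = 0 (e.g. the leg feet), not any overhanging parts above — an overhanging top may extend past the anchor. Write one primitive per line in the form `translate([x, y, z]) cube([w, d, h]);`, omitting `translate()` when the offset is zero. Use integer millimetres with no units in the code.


translate([436, 384, 0]) cube([81, 81, 1736]);
translate([2280, 384, 0]) cube([81, 81, 1736]);
translate([517, 384, 300]) cube([1763, 81, 60]);
translate([517, 384, 1532]) cube([1763, 81, 60]);
translate([552, 465, 54]) cube([109, 16, 1634]);
translate([696, 465, 54]) cube([109, 16, 1634]);
translate([840, 465, 54]) cube([109, 16, 1634]);
translate([984, 465, 54]) cube([109, 16, 1634]);
translate([1128, 465, 54]) cube([109, 16, 1634]);
translate([1272, 465, 54]) cube([109, 16, 1634]);
translate([1416, 465, 54]) cube([109, 16, 1634]);
translate([1560, 465, 54]) cube([109, 16, 1634]);
translate([1704, 465, 54]) cube([109, 16, 1634]);
translate([1848, 465, 54]) cube([109, 16, 1634]);
translate([1992, 465, 54]) cube([109, 16, 1634]);
translate([2136, 465, 54]) cube([109, 16, 1634]);


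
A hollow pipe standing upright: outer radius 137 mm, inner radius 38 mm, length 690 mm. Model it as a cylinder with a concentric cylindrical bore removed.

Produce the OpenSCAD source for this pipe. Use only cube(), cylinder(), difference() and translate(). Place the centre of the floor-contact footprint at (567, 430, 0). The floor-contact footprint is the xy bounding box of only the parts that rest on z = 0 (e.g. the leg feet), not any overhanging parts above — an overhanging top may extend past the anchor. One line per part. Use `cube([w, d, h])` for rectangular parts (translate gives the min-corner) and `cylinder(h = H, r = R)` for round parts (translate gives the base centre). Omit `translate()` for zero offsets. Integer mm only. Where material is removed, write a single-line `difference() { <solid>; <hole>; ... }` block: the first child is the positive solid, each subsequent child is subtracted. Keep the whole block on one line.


difference() { translate([567, 430, 0]) cylinder(h = 690, r = 137); translate([567, 430, 0]) cylinder(h = 690, r = 38); }
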